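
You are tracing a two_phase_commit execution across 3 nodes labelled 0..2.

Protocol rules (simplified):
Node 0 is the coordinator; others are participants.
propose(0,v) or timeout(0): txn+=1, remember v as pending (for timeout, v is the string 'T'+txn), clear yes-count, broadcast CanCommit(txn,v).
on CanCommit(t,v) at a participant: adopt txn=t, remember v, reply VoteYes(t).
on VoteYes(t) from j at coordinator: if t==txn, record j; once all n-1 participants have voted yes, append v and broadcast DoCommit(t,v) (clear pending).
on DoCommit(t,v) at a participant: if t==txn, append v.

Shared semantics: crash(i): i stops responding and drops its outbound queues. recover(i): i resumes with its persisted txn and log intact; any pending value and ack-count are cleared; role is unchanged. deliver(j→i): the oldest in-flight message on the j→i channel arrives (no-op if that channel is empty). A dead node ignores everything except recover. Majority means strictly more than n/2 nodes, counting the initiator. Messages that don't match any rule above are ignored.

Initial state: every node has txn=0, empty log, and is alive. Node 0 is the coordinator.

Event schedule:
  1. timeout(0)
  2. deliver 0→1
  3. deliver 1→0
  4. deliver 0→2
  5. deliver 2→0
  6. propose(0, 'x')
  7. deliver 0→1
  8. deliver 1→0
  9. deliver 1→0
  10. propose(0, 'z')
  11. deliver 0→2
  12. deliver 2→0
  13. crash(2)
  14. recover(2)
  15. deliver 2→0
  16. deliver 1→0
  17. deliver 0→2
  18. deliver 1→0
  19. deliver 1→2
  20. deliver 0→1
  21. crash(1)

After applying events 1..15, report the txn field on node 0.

e1 timeout(0): 0[coor,t=1,-]
e2 deliver 0→1: 1[part,t=1,-]
e3 deliver 1→0: ·
e4 deliver 0→2: 2[part,t=1,-]
e5 deliver 2→0: 0[coor,t=1,T1]
e6 propose(0,'x'): 0[coor,t=2,T1]
e7 deliver 0→1: 1[part,t=1,T1]
e8 deliver 1→0: ·
e9 deliver 1→0: ·
e10 propose(0,'z'): 0[coor,t=3,T1]
e11 deliver 0→2: 2[part,t=1,T1]
e12 deliver 2→0: ·
e13 crash(2): 2[✗part,t=1,T1]
e14 recover(2): 2[part,t=1,T1]
e15 deliver 2→0: ·

3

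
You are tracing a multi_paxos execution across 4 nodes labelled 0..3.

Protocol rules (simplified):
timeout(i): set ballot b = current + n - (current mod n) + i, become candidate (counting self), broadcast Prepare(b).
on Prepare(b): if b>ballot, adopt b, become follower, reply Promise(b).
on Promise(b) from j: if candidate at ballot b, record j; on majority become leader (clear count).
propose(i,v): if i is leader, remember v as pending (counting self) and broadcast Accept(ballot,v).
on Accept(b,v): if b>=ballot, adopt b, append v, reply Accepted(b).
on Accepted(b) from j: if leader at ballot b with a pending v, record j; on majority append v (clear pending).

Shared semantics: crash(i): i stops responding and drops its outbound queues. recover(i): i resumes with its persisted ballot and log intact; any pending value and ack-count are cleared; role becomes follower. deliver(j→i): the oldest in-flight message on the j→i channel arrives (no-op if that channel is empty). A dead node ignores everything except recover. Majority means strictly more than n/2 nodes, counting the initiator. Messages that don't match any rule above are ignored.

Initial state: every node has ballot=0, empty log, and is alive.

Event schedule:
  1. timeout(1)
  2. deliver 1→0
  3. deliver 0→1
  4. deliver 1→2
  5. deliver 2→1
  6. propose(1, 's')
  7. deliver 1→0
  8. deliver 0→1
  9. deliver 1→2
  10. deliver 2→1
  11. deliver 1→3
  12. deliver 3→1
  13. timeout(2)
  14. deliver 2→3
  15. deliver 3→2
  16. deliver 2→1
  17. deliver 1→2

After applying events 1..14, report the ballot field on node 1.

[1] timeout(1) → N1(cand b5 [-])
[2] deliver 1→0 → N0(foll b5 [-])
[3] deliver 0→1 → ∅
[4] deliver 1→2 → N2(foll b5 [-])
[5] deliver 2→1 → N1(lead b5 [-])
[6] propose(1,'s') → ∅
[7] deliver 1→0 → N0(foll b5 [s])
[8] deliver 0→1 → ∅
[9] deliver 1→2 → N2(foll b5 [s])
[10] deliver 2→1 → N1(lead b5 [s])
[11] deliver 1→3 → N3(foll b5 [-])
[12] deliver 3→1 → ∅
[13] timeout(2) → N2(cand b10 [s])
[14] deliver 2→3 → N3(foll b10 [-])

5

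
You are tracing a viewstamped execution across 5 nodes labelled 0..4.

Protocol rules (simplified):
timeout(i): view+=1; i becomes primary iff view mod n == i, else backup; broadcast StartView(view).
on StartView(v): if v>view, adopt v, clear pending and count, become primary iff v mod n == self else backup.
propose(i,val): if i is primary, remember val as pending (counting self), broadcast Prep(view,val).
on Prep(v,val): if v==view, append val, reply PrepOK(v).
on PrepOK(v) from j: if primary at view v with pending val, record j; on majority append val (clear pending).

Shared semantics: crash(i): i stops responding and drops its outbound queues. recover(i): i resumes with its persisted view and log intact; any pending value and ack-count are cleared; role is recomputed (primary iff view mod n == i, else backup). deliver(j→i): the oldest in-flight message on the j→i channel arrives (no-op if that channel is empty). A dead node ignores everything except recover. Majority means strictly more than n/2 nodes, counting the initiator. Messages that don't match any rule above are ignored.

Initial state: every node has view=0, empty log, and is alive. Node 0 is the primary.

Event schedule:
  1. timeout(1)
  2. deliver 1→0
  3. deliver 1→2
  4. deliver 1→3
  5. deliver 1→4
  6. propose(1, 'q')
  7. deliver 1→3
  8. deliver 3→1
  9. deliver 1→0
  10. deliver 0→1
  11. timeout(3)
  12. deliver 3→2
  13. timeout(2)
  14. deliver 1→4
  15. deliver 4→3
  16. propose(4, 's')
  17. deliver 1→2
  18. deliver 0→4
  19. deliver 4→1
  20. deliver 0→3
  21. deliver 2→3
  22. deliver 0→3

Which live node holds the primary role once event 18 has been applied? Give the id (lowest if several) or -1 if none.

1

after 1 — timeout(1): n1:prim/v1/[-]
after 2 — deliver 1→0: n0:back/v1/[-]
after 3 — deliver 1→2: n2:back/v1/[-]
after 4 — deliver 1→3: n3:back/v1/[-]
after 5 — deliver 1→4: n4:back/v1/[-]
after 6 — propose(1,'q'): ·
after 7 — deliver 1→3: n3:back/v1/[q]
after 8 — deliver 3→1: ·
after 9 — deliver 1→0: n0:back/v1/[q]
after 10 — deliver 0→1: n1:prim/v1/[q]
after 11 — timeout(3): n3:back/v2/[q]
after 12 — deliver 3→2: n2:prim/v2/[-]
after 13 — timeout(2): n2:back/v3/[-]
after 14 — deliver 1→4: n4:back/v1/[q]
after 15 — deliver 4→3: ·
after 16 — propose(4,'s'): ·
after 17 — deliver 1→2: ·
after 18 — deliver 0→4: ·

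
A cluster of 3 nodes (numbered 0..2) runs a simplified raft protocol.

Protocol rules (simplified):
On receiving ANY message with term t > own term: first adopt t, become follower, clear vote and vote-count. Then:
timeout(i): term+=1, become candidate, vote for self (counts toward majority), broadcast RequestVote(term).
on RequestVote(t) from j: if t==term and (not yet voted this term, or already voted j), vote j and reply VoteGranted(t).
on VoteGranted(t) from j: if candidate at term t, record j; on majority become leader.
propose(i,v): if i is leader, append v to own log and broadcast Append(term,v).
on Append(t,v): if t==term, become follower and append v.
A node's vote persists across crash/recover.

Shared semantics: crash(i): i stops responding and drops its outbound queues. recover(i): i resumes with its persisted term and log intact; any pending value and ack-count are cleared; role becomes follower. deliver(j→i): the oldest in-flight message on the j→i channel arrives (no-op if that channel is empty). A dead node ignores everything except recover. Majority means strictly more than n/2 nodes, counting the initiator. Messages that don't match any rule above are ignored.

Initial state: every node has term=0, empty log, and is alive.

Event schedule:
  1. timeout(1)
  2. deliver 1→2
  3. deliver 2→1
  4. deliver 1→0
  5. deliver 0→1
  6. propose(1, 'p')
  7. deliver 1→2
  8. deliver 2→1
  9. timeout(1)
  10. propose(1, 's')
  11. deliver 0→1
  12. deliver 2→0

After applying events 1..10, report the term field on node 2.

1. timeout(1):  <1:cand t1 ->
2. deliver 1→2:  <2:foll t1 ->
3. deliver 2→1:  <1:lead t1 ->
4. deliver 1→0:  <0:foll t1 ->
5. deliver 0→1:  nop
6. propose(1,'p'):  <1:lead t1 p>
7. deliver 1→2:  <2:foll t1 p>
8. deliver 2→1:  nop
9. timeout(1):  <1:cand t2 p>
10. propose(1,'s'):  nop

1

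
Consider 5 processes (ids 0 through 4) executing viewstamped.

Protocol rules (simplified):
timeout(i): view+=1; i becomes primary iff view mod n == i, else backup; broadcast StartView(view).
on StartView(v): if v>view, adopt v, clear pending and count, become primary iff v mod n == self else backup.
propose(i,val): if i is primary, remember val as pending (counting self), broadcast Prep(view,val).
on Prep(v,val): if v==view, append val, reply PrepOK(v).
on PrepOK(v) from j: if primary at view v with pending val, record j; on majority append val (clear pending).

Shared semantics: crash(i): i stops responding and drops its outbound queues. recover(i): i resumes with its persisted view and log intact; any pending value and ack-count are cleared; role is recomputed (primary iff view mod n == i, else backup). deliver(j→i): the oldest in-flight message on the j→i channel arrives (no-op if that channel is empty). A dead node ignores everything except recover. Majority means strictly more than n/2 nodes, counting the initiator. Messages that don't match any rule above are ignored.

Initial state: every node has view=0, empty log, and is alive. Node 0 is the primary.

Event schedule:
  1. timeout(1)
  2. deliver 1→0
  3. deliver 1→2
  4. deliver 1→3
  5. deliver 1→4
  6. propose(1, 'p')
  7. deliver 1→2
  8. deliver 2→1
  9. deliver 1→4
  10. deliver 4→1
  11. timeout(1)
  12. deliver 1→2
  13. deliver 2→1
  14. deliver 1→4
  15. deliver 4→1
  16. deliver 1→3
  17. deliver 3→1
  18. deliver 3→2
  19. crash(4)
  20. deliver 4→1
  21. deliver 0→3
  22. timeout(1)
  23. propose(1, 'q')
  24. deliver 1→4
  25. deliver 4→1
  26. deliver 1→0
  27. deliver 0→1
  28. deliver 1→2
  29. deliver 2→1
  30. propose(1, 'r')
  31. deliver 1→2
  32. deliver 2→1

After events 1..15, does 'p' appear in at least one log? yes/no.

yes

after 1 — timeout(1): n1:prim/v1/[-]
after 2 — deliver 1→0: n0:back/v1/[-]
after 3 — deliver 1→2: n2:back/v1/[-]
after 4 — deliver 1→3: n3:back/v1/[-]
after 5 — deliver 1→4: n4:back/v1/[-]
after 6 — propose(1,'p'): ·
after 7 — deliver 1→2: n2:back/v1/[p]
after 8 — deliver 2→1: ·
after 9 — deliver 1→4: n4:back/v1/[p]
after 10 — deliver 4→1: n1:prim/v1/[p]
after 11 — timeout(1): n1:back/v2/[p]
after 12 — deliver 1→2: n2:prim/v2/[p]
after 13 — deliver 2→1: ·
after 14 — deliver 1→4: n4:back/v2/[p]
after 15 — deliver 4→1: ·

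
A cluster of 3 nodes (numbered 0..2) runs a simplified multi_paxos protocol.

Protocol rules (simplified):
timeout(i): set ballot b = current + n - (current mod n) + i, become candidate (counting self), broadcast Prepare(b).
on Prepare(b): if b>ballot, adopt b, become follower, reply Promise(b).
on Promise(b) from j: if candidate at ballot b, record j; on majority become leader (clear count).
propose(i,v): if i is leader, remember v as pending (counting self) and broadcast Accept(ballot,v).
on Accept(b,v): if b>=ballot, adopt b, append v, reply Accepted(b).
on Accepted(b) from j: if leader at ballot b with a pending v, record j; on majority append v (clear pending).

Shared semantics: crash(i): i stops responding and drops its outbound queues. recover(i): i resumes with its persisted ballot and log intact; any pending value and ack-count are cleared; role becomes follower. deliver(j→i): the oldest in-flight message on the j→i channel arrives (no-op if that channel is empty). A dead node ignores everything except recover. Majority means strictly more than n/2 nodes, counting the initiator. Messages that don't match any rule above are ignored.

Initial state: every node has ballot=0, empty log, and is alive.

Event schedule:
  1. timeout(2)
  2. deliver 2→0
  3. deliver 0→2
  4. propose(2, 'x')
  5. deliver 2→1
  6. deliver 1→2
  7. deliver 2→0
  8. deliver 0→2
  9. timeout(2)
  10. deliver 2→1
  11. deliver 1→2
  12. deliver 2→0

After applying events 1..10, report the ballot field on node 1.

5

after 1 — timeout(2): n2:cand/b5/[-]
after 2 — deliver 2→0: n0:foll/b5/[-]
after 3 — deliver 0→2: n2:lead/b5/[-]
after 4 — propose(2,'x'): ·
after 5 — deliver 2→1: n1:foll/b5/[-]
after 6 — deliver 1→2: ·
after 7 — deliver 2→0: n0:foll/b5/[x]
after 8 — deliver 0→2: n2:lead/b5/[x]
after 9 — timeout(2): n2:cand/b8/[x]
after 10 — deliver 2→1: n1:foll/b5/[x]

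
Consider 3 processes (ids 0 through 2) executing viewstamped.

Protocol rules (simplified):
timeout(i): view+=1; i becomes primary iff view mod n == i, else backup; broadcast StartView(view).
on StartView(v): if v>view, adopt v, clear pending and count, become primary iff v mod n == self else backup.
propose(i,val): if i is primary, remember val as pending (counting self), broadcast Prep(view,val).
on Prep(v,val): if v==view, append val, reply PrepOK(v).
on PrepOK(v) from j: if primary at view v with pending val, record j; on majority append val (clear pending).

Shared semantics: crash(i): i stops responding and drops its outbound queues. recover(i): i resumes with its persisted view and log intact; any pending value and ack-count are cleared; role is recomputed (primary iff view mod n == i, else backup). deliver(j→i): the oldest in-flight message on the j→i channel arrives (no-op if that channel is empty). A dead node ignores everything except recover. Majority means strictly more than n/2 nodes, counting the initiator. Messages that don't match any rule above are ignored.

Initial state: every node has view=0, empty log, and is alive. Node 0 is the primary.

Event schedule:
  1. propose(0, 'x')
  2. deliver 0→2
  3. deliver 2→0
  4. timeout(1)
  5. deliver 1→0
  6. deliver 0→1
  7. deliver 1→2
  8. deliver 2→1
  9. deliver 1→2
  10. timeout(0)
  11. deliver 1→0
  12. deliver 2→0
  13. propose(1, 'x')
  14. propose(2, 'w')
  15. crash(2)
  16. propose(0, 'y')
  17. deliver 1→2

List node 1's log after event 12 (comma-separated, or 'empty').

[1] propose(0,'x') → ∅
[2] deliver 0→2 → N2(back v0 [x])
[3] deliver 2→0 → N0(prim v0 [x])
[4] timeout(1) → N1(prim v1 [-])
[5] deliver 1→0 → N0(back v1 [x])
[6] deliver 0→1 → ∅
[7] deliver 1→2 → N2(back v1 [x])
[8] deliver 2→1 → ∅
[9] deliver 1→2 → ∅
[10] timeout(0) → N0(back v2 [x])
[11] deliver 1→0 → ∅
[12] deliver 2→0 → ∅

empty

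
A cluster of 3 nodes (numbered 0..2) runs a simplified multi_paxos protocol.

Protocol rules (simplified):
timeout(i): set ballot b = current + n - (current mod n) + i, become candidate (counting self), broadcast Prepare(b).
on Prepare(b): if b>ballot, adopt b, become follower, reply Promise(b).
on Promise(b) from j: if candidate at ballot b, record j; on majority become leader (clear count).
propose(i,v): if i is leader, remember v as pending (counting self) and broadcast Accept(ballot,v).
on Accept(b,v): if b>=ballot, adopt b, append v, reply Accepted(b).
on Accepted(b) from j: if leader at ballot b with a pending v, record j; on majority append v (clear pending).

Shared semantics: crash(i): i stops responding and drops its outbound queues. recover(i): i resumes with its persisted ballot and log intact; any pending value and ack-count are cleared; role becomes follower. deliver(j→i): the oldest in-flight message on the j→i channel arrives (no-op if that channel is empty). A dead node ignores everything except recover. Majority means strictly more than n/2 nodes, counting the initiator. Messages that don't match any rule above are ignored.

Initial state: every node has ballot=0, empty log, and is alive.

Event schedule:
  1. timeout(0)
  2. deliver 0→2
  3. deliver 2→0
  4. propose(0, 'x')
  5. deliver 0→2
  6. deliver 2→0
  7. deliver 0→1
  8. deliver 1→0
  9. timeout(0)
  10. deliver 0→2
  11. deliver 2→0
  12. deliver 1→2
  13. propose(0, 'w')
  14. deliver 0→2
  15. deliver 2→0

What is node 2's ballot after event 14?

1. timeout(0):  <0:cand b3 ->
2. deliver 0→2:  <2:foll b3 ->
3. deliver 2→0:  <0:lead b3 ->
4. propose(0,'x'):  nop
5. deliver 0→2:  <2:foll b3 x>
6. deliver 2→0:  <0:lead b3 x>
7. deliver 0→1:  <1:foll b3 ->
8. deliver 1→0:  nop
9. timeout(0):  <0:cand b6 x>
10. deliver 0→2:  <2:foll b6 x>
11. deliver 2→0:  <0:lead b6 x>
12. deliver 1→2:  nop
13. propose(0,'w'):  nop
14. deliver 0→2:  <2:foll b6 x,w>

6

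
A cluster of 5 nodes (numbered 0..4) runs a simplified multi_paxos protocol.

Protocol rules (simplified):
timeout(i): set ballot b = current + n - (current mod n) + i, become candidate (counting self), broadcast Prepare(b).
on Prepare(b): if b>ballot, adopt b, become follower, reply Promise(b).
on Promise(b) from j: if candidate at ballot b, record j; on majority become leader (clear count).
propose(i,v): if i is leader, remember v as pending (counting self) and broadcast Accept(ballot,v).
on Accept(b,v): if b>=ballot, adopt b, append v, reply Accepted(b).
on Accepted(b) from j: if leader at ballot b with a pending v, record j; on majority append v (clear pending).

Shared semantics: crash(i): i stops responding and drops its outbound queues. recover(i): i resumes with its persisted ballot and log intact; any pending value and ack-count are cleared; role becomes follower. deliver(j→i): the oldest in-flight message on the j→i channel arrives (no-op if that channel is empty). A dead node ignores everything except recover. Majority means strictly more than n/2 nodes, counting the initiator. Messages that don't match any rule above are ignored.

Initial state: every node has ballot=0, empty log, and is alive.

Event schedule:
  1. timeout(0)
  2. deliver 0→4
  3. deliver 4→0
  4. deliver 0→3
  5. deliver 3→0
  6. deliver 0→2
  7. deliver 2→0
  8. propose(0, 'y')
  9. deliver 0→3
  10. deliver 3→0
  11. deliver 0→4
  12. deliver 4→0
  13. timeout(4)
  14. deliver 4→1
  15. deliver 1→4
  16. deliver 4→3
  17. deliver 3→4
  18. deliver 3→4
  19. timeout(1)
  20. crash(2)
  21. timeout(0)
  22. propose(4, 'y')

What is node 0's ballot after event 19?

step 1 timeout(0): 0={cand,b=5,log=-}
step 2 deliver 0→4: 4={foll,b=5,log=-}
step 3 deliver 4→0: —
step 4 deliver 0→3: 3={foll,b=5,log=-}
step 5 deliver 3→0: 0={lead,b=5,log=-}
step 6 deliver 0→2: 2={foll,b=5,log=-}
step 7 deliver 2→0: —
step 8 propose(0,'y'): —
step 9 deliver 0→3: 3={foll,b=5,log=y}
step 10 deliver 3→0: —
step 11 deliver 0→4: 4={foll,b=5,log=y}
step 12 deliver 4→0: 0={lead,b=5,log=y}
step 13 timeout(4): 4={cand,b=14,log=y}
step 14 deliver 4→1: 1={foll,b=14,log=-}
step 15 deliver 1→4: —
step 16 deliver 4→3: 3={foll,b=14,log=y}
step 17 deliver 3→4: 4={lead,b=14,log=y}
step 18 deliver 3→4: —
step 19 timeout(1): 1={cand,b=16,log=-}

5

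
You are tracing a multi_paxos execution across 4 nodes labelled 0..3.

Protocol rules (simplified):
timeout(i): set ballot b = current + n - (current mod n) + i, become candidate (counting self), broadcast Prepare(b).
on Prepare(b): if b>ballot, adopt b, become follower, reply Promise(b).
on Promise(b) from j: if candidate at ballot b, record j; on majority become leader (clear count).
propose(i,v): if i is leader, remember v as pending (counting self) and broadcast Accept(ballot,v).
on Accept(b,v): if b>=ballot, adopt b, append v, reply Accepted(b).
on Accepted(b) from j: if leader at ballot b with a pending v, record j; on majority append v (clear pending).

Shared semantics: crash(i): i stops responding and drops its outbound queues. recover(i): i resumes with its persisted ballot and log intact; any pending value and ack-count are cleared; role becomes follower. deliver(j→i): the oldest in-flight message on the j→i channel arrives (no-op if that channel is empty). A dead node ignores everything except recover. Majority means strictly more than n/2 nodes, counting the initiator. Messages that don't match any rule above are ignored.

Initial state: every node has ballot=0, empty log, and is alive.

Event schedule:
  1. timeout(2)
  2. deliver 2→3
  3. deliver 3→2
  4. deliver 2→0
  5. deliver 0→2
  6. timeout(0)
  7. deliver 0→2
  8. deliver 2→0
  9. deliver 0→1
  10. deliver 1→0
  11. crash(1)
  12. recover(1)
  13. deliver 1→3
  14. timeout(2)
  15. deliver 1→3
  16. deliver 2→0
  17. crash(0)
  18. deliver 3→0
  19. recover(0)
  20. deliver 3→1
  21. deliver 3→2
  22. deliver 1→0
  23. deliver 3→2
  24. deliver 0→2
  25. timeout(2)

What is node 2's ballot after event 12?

after 1 — timeout(2): n2:cand/b6/[-]
after 2 — deliver 2→3: n3:foll/b6/[-]
after 3 — deliver 3→2: ·
after 4 — deliver 2→0: n0:foll/b6/[-]
after 5 — deliver 0→2: n2:lead/b6/[-]
after 6 — timeout(0): n0:cand/b8/[-]
after 7 — deliver 0→2: n2:foll/b8/[-]
after 8 — deliver 2→0: ·
after 9 — deliver 0→1: n1:foll/b8/[-]
after 10 — deliver 1→0: n0:lead/b8/[-]
after 11 — crash(1): n1:✗foll/b8/[-]
after 12 — recover(1): n1:foll/b8/[-]

8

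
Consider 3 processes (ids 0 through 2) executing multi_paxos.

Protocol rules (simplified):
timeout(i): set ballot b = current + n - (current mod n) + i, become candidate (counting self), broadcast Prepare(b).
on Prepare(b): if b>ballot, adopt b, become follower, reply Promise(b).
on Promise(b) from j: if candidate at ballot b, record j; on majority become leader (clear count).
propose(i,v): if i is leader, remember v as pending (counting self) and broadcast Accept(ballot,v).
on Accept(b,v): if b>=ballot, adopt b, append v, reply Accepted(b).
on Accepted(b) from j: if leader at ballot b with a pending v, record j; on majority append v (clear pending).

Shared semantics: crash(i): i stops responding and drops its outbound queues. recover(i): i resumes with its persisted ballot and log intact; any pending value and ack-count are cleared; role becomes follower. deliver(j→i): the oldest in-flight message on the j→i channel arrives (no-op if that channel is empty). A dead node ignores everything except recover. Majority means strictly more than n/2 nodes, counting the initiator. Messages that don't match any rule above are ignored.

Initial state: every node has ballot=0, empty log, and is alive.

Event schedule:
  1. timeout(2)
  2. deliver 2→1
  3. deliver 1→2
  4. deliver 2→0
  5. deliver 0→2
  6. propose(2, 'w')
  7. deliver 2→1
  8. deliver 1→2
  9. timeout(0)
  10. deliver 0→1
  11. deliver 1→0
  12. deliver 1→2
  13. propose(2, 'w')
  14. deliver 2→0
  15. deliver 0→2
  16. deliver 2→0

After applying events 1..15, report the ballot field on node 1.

6

step 1 timeout(2): 2={cand,b=5,log=-}
step 2 deliver 2→1: 1={foll,b=5,log=-}
step 3 deliver 1→2: 2={lead,b=5,log=-}
step 4 deliver 2→0: 0={foll,b=5,log=-}
step 5 deliver 0→2: —
step 6 propose(2,'w'): —
step 7 deliver 2→1: 1={foll,b=5,log=w}
step 8 deliver 1→2: 2={lead,b=5,log=w}
step 9 timeout(0): 0={cand,b=6,log=-}
step 10 deliver 0→1: 1={foll,b=6,log=w}
step 11 deliver 1→0: 0={lead,b=6,log=-}
step 12 deliver 1→2: —
step 13 propose(2,'w'): —
step 14 deliver 2→0: —
step 15 deliver 0→2: 2={foll,b=6,log=w}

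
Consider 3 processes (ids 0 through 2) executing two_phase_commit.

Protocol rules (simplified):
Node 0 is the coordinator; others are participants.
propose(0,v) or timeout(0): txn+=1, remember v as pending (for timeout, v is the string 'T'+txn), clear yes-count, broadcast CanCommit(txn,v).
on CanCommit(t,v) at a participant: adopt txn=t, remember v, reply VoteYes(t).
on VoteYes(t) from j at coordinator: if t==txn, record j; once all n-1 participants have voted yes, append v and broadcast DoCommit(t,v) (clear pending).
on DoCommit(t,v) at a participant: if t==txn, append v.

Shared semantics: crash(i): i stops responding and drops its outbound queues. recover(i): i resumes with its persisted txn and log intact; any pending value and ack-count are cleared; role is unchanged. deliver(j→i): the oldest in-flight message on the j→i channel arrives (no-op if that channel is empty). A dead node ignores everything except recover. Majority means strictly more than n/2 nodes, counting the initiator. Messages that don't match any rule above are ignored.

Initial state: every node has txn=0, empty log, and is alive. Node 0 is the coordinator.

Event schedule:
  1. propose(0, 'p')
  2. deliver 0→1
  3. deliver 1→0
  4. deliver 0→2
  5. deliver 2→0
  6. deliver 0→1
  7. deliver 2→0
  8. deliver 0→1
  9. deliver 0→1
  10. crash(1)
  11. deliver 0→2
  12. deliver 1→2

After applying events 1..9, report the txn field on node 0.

1

step 1 propose(0,'p'): 0={coor,t=1,log=-}
step 2 deliver 0→1: 1={part,t=1,log=-}
step 3 deliver 1→0: —
step 4 deliver 0→2: 2={part,t=1,log=-}
step 5 deliver 2→0: 0={coor,t=1,log=p}
step 6 deliver 0→1: 1={part,t=1,log=p}
step 7 deliver 2→0: —
step 8 deliver 0→1: —
step 9 deliver 0→1: —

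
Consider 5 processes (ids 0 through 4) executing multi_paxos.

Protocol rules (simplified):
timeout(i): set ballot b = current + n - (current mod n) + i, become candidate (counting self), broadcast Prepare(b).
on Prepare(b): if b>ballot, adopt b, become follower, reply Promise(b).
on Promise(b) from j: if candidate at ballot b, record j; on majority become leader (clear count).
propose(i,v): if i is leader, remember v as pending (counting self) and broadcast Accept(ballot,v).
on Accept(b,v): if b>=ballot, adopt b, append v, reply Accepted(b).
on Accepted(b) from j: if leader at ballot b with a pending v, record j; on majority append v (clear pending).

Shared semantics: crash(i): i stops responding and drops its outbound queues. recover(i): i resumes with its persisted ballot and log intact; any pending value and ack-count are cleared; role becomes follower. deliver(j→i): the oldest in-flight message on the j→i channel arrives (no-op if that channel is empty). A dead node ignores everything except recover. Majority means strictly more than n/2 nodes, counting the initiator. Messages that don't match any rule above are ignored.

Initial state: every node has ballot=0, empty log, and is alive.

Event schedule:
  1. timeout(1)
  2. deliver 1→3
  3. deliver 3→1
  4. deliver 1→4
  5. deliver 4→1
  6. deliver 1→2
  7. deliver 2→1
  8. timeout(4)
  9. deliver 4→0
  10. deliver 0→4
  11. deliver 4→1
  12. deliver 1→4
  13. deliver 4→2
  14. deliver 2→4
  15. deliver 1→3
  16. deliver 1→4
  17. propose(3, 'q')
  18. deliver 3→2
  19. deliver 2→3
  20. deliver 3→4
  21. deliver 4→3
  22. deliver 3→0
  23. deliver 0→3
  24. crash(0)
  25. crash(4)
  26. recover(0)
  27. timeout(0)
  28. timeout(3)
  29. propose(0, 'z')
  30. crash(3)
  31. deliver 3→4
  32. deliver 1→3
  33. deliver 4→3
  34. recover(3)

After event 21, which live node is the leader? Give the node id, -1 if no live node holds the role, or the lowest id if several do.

4

1. timeout(1):  <1:cand b6 ->
2. deliver 1→3:  <3:foll b6 ->
3. deliver 3→1:  nop
4. deliver 1→4:  <4:foll b6 ->
5. deliver 4→1:  <1:lead b6 ->
6. deliver 1→2:  <2:foll b6 ->
7. deliver 2→1:  nop
8. timeout(4):  <4:cand b14 ->
9. deliver 4→0:  <0:foll b14 ->
10. deliver 0→4:  nop
11. deliver 4→1:  <1:foll b14 ->
12. deliver 1→4:  <4:lead b14 ->
13. deliver 4→2:  <2:foll b14 ->
14. deliver 2→4:  nop
15. deliver 1→3:  nop
16. deliver 1→4:  nop
17. propose(3,'q'):  nop
18. deliver 3→2:  nop
19. deliver 2→3:  nop
20. deliver 3→4:  nop
21. deliver 4→3:  <3:foll b14 ->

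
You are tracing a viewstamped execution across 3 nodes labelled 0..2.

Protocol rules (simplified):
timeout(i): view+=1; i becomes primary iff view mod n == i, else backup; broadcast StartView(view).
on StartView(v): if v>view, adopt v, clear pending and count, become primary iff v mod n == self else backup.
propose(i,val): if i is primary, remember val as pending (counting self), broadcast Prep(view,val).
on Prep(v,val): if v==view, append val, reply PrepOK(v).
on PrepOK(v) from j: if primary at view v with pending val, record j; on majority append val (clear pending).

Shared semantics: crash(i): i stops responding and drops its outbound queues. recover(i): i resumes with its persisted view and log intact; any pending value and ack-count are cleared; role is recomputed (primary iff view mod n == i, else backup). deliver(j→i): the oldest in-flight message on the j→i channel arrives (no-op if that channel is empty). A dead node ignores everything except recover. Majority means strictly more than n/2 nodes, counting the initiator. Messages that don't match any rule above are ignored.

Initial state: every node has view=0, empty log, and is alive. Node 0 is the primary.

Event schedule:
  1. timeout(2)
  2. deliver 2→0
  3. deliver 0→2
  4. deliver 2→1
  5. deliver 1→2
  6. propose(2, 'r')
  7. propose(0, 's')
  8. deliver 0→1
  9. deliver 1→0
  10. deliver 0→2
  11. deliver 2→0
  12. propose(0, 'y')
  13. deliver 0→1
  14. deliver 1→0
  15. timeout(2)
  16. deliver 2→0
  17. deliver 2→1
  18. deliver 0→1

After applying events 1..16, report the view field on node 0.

[1] timeout(2) → N2(back v1 [-])
[2] deliver 2→0 → N0(back v1 [-])
[3] deliver 0→2 → ∅
[4] deliver 2→1 → N1(prim v1 [-])
[5] deliver 1→2 → ∅
[6] propose(2,'r') → ∅
[7] propose(0,'s') → ∅
[8] deliver 0→1 → ∅
[9] deliver 1→0 → ∅
[10] deliver 0→2 → ∅
[11] deliver 2→0 → ∅
[12] propose(0,'y') → ∅
[13] deliver 0→1 → ∅
[14] deliver 1→0 → ∅
[15] timeout(2) → N2(prim v2 [-])
[16] deliver 2→0 → N0(back v2 [-])

2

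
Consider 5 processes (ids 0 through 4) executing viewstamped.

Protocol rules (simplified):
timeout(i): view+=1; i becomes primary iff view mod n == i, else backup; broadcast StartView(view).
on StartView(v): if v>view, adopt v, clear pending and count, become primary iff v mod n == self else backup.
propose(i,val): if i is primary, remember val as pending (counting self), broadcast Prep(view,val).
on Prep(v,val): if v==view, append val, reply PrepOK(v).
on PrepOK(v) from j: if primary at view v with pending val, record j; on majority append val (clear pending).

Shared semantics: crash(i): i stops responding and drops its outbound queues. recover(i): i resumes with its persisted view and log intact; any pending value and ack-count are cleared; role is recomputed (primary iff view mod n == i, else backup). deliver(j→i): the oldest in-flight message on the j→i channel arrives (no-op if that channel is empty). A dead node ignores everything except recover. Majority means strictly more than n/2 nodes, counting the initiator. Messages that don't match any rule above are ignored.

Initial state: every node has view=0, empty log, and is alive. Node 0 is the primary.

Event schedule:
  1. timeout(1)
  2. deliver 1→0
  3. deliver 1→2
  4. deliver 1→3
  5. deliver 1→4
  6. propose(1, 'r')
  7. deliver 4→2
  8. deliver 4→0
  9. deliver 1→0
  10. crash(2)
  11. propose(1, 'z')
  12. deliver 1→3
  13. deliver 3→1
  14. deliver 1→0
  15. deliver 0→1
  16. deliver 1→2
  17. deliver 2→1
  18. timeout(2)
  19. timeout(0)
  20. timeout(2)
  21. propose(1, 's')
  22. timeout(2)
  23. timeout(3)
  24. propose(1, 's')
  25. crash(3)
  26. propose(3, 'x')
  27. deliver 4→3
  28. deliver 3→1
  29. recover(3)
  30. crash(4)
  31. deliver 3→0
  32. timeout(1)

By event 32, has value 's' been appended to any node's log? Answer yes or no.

no

1. timeout(1):  <1:prim v1 ->
2. deliver 1→0:  <0:back v1 ->
3. deliver 1→2:  <2:back v1 ->
4. deliver 1→3:  <3:back v1 ->
5. deliver 1→4:  <4:back v1 ->
6. propose(1,'r'):  nop
7. deliver 4→2:  nop
8. deliver 4→0:  nop
9. deliver 1→0:  <0:back v1 r>
10. crash(2):  <2:✗back v1 ->
11. propose(1,'z'):  nop
12. deliver 1→3:  <3:back v1 r>
13. deliver 3→1:  nop
14. deliver 1→0:  <0:back v1 r,z>
15. deliver 0→1:  <1:prim v1 z>
16. deliver 1→2:  nop
17. deliver 2→1:  nop
18. timeout(2):  nop
19. timeout(0):  <0:back v2 r,z>
20. timeout(2):  nop
21. propose(1,'s'):  nop
22. timeout(2):  nop
23. timeout(3):  <3:back v2 r>
24. propose(1,'s'):  nop
25. crash(3):  <3:✗back v2 r>
26. propose(3,'x'):  nop
27. deliver 4→3:  nop
28. deliver 3→1:  nop
29. recover(3):  <3:back v2 r>
30. crash(4):  <4:✗back v1 ->
31. deliver 3→0:  nop
32. timeout(1):  <1:back v2 z>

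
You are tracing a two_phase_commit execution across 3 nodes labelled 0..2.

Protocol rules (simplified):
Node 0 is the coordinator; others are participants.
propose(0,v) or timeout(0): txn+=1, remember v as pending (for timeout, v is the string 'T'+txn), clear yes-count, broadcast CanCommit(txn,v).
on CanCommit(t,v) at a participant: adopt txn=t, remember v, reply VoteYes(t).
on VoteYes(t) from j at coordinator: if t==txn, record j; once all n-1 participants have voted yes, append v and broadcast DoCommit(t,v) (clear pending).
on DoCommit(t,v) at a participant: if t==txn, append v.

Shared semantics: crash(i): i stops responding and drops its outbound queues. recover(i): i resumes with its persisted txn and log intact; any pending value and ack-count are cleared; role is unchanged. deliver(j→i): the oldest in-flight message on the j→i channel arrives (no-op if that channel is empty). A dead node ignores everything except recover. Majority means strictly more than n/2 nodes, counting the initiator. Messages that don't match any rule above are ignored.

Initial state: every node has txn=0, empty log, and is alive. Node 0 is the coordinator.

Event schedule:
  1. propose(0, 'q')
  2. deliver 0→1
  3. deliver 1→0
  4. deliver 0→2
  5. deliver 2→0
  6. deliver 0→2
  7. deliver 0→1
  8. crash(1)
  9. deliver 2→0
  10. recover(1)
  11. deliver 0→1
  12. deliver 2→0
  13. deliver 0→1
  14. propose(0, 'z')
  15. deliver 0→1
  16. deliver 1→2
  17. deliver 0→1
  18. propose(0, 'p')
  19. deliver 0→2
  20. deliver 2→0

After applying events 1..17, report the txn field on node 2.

1

step 1 propose(0,'q'): 0={coor,t=1,log=-}
step 2 deliver 0→1: 1={part,t=1,log=-}
step 3 deliver 1→0: —
step 4 deliver 0→2: 2={part,t=1,log=-}
step 5 deliver 2→0: 0={coor,t=1,log=q}
step 6 deliver 0→2: 2={part,t=1,log=q}
step 7 deliver 0→1: 1={part,t=1,log=q}
step 8 crash(1): 1={✗part,t=1,log=q}
step 9 deliver 2→0: —
step 10 recover(1): 1={part,t=1,log=q}
step 11 deliver 0→1: —
step 12 deliver 2→0: —
step 13 deliver 0→1: —
step 14 propose(0,'z'): 0={coor,t=2,log=q}
step 15 deliver 0→1: 1={part,t=2,log=q}
step 16 deliver 1→2: —
step 17 deliver 0→1: —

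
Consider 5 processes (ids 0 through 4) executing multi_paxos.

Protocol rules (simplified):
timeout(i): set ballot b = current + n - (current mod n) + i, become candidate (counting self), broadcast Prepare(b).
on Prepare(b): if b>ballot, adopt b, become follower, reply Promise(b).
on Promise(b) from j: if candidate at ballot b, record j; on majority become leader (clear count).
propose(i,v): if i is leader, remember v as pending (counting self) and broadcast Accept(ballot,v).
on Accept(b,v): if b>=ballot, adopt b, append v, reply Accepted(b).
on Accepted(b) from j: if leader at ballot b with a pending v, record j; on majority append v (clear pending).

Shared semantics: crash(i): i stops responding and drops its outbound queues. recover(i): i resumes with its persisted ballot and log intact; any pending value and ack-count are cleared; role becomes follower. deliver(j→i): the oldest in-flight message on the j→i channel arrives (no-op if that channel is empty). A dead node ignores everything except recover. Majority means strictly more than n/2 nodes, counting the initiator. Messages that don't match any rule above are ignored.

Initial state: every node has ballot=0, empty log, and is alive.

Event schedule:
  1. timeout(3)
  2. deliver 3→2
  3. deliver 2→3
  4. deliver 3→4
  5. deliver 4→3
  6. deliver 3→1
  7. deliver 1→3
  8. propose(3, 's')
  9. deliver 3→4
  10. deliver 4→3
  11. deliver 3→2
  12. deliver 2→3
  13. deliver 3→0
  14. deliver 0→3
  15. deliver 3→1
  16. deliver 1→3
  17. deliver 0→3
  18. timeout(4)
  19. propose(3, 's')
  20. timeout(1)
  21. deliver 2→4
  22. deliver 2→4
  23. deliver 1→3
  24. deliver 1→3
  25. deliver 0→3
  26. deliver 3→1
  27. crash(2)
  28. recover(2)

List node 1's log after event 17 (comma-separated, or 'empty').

[1] timeout(3) → N3(cand b8 [-])
[2] deliver 3→2 → N2(foll b8 [-])
[3] deliver 2→3 → ∅
[4] deliver 3→4 → N4(foll b8 [-])
[5] deliver 4→3 → N3(lead b8 [-])
[6] deliver 3→1 → N1(foll b8 [-])
[7] deliver 1→3 → ∅
[8] propose(3,'s') → ∅
[9] deliver 3→4 → N4(foll b8 [s])
[10] deliver 4→3 → ∅
[11] deliver 3→2 → N2(foll b8 [s])
[12] deliver 2→3 → N3(lead b8 [s])
[13] deliver 3→0 → N0(foll b8 [-])
[14] deliver 0→3 → ∅
[15] deliver 3→1 → N1(foll b8 [s])
[16] deliver 1→3 → ∅
[17] deliver 0→3 → ∅

s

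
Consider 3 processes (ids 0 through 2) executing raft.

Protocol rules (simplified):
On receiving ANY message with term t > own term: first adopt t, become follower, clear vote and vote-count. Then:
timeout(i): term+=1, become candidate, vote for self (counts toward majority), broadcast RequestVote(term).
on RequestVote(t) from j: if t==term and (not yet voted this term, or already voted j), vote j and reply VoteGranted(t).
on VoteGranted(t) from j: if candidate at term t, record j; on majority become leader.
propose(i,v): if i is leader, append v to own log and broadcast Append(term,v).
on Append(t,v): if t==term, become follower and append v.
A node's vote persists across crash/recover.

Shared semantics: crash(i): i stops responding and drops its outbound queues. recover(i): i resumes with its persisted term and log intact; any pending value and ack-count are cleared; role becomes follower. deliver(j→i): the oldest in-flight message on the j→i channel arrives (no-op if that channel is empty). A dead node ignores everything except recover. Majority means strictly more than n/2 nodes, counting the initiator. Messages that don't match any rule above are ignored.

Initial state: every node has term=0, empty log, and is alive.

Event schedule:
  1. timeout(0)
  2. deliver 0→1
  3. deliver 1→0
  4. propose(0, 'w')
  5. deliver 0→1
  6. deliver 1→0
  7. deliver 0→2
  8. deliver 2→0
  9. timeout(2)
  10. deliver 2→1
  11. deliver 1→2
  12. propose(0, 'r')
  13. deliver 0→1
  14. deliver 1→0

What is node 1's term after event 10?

2

e1 timeout(0): 0[cand,t=1,-]
e2 deliver 0→1: 1[foll,t=1,-]
e3 deliver 1→0: 0[lead,t=1,-]
e4 propose(0,'w'): 0[lead,t=1,w]
e5 deliver 0→1: 1[foll,t=1,w]
e6 deliver 1→0: ·
e7 deliver 0→2: 2[foll,t=1,-]
e8 deliver 2→0: ·
e9 timeout(2): 2[cand,t=2,-]
e10 deliver 2→1: 1[foll,t=2,w]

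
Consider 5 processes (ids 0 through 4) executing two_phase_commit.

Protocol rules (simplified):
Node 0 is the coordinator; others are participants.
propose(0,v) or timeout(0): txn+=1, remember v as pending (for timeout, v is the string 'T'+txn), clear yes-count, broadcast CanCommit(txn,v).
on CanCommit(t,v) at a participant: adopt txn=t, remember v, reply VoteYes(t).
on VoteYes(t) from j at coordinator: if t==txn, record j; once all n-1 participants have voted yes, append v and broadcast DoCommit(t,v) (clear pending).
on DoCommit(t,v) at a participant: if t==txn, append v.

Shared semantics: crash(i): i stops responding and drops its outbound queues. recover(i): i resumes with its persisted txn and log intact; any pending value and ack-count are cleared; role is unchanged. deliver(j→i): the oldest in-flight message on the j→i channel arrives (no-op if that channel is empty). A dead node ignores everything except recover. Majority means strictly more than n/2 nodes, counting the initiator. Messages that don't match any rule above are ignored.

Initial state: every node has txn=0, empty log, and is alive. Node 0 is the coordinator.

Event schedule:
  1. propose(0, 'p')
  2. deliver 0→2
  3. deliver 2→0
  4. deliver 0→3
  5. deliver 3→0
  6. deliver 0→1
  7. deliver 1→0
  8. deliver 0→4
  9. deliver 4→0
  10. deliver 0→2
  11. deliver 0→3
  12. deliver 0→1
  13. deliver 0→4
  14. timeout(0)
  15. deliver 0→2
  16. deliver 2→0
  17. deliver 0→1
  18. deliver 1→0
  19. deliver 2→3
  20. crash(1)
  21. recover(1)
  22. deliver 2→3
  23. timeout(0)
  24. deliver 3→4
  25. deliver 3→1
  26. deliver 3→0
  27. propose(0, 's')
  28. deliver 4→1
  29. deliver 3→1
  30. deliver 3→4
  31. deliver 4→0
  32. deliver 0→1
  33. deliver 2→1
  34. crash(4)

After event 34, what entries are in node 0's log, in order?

p

e1 propose(0,'p'): 0[coor,t=1,-]
e2 deliver 0→2: 2[part,t=1,-]
e3 deliver 2→0: ·
e4 deliver 0→3: 3[part,t=1,-]
e5 deliver 3→0: ·
e6 deliver 0→1: 1[part,t=1,-]
e7 deliver 1→0: ·
e8 deliver 0→4: 4[part,t=1,-]
e9 deliver 4→0: 0[coor,t=1,p]
e10 deliver 0→2: 2[part,t=1,p]
e11 deliver 0→3: 3[part,t=1,p]
e12 deliver 0→1: 1[part,t=1,p]
e13 deliver 0→4: 4[part,t=1,p]
e14 timeout(0): 0[coor,t=2,p]
e15 deliver 0→2: 2[part,t=2,p]
e16 deliver 2→0: ·
e17 deliver 0→1: 1[part,t=2,p]
e18 deliver 1→0: ·
e19 deliver 2→3: ·
e20 crash(1): 1[✗part,t=2,p]
e21 recover(1): 1[part,t=2,p]
e22 deliver 2→3: ·
e23 timeout(0): 0[coor,t=3,p]
e24 deliver 3→4: ·
e25 deliver 3→1: ·
e26 deliver 3→0: ·
e27 propose(0,'s'): 0[coor,t=4,p]
e28 deliver 4→1: ·
e29 deliver 3→1: ·
e30 deliver 3→4: ·
e31 deliver 4→0: ·
e32 deliver 0→1: 1[part,t=3,p]
e33 deliver 2→1: ·
e34 crash(4): 4[✗part,t=1,p]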